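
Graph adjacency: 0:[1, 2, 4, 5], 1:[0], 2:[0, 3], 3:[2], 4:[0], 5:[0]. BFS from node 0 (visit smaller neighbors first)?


BFS queue: start with [0]
Visit order: [0, 1, 2, 4, 5, 3]


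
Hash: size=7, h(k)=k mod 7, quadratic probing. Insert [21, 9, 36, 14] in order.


Insertions: 21->slot 0; 9->slot 2; 36->slot 1; 14->slot 4
Table: [21, 36, 9, None, 14, None, None]


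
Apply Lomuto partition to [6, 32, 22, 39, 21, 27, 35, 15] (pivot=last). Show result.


Elements <= 15 go left of pivot.
Result: [6, 15, 22, 39, 21, 27, 35, 32], pivot at index 1


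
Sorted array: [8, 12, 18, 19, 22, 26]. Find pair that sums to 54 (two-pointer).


Two pointers: lo=0, hi=5
No pair sums to 54


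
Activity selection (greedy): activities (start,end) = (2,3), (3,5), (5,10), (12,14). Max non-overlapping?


Greedy: pick earliest-ending, then skip overlaps.
Selected (4 activities): [(2, 3), (3, 5), (5, 10), (12, 14)]


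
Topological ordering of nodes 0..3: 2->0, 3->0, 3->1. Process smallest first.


Kahn's algorithm, process smallest node first
Order: [2, 3, 0, 1]


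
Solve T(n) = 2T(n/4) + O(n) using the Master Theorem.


a=2, b=4, c=1. log_4(2)=0.5 < c=1. Case 3: O(n^c) = O(n)
Complexity: O(n)


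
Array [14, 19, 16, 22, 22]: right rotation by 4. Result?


Right rotate by 4: [19, 16, 22, 22, 14]


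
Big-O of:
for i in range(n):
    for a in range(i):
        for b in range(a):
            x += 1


Per nesting level: O(n) * O(n) [triangular over i] * O(n) [triangular over a] = O(n^3)
Complexity: O(n^3)


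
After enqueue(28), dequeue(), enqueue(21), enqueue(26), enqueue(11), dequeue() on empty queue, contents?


enqueue(28) -> [28]
dequeue() returns 28 -> []
enqueue(21) -> [21]
enqueue(26) -> [21, 26]
enqueue(11) -> [21, 26, 11]
dequeue() returns 21 -> [26, 11]
Final queue (front to back): [26, 11]


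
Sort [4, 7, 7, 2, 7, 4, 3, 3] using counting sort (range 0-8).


Count array: [0, 0, 1, 2, 2, 0, 0, 3, 0]
Reconstruct: [2, 3, 3, 4, 4, 7, 7, 7]


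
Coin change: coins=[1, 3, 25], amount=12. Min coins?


dp[0]=0; dp[i]=1+min(dp[i-c] for c in coins)
...dp[7]=3, dp[8]=4, dp[9]=3, dp[10]=4, dp[11]=5, dp[12]=4
Minimum coins for 12 = 4


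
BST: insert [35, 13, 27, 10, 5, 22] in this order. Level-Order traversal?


Root = 35; build tree by BST insertion.
Level-Order traversal: [35, 13, 10, 27, 5, 22]


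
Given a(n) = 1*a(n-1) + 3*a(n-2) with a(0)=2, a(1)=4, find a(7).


Build bottom-up:
...a(5)=118, a(6)=274, a(7)=1*274+3*118=628


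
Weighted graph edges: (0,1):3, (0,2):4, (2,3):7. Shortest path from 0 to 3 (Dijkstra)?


Dijkstra from 0:
Distances: {0: 0, 1: 3, 2: 4, 3: 11}
Shortest distance to 3 = 11, path = [0, 2, 3]


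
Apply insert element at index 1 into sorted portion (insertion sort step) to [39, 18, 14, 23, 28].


After one pass: [18, 39, 14, 23, 28]


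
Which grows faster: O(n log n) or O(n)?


linear grows slower than linearithmic
O(n) is asymptotically smaller; O(n log n) grows faster


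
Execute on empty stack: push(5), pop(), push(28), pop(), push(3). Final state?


push(5) -> [5]
pop() returns 5 -> []
push(28) -> [28]
pop() returns 28 -> []
push(3) -> [3]
Final stack (bottom to top): [3]


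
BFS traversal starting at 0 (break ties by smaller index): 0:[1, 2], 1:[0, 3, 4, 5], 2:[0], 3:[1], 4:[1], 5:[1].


BFS queue: start with [0]
Visit order: [0, 1, 2, 3, 4, 5]


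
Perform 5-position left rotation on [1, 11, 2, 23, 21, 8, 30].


Left rotate by 5: [8, 30, 1, 11, 2, 23, 21]


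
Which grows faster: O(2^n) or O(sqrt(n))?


sublinear grows slower than exponential
O(sqrt(n)) is asymptotically smaller; O(2^n) grows faster


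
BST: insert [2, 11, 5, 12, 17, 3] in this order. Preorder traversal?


Root = 2; build tree by BST insertion.
Preorder traversal: [2, 11, 5, 3, 12, 17]


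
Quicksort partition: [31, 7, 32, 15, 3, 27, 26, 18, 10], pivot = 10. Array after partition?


Elements <= 10 go left of pivot.
Result: [7, 3, 10, 15, 31, 27, 26, 18, 32], pivot at index 2


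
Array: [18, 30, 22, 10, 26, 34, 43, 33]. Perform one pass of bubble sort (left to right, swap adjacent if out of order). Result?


After one pass: [18, 22, 10, 26, 30, 34, 33, 43]


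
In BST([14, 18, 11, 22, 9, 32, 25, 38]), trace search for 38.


BST root = 14
Search for 38: compare at each node
Path: [14, 18, 22, 32, 38]


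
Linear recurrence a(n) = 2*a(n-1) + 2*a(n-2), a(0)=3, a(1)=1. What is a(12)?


Build bottom-up:
...a(10)=21376, a(11)=58400, a(12)=2*58400+2*21376=159552


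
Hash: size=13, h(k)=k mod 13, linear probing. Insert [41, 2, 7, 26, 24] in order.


Insertions: 41->slot 2; 2->slot 3; 7->slot 7; 26->slot 0; 24->slot 11
Table: [26, None, 41, 2, None, None, None, 7, None, None, None, 24, None]


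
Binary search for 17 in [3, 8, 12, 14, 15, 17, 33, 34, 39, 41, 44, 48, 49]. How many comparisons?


Search for 17:
[0,12] mid=6 arr[6]=33
[0,5] mid=2 arr[2]=12
[3,5] mid=4 arr[4]=15
[5,5] mid=5 arr[5]=17
Total: 4 comparisons


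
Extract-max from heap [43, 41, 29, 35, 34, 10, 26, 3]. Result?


Max = 43
Replace root with last, heapify down
Resulting heap: [41, 35, 29, 3, 34, 10, 26]


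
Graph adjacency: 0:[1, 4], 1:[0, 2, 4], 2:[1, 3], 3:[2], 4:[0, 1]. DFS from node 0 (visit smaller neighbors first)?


DFS stack-based: start with [0]
Visit order: [0, 1, 2, 3, 4]


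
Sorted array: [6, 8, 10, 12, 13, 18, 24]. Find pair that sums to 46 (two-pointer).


Two pointers: lo=0, hi=6
No pair sums to 46


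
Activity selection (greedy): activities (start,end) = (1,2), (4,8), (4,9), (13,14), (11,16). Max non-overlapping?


Greedy: pick earliest-ending, then skip overlaps.
Selected (3 activities): [(1, 2), (4, 8), (13, 14)]


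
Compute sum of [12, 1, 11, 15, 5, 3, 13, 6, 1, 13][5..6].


Prefix sums: [0, 12, 13, 24, 39, 44, 47, 60, 66, 67, 80]
Sum[5..6] = prefix[7] - prefix[5] = 60 - 44 = 16


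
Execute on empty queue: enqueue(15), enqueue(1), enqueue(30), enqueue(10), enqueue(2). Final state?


enqueue(15) -> [15]
enqueue(1) -> [15, 1]
enqueue(30) -> [15, 1, 30]
enqueue(10) -> [15, 1, 30, 10]
enqueue(2) -> [15, 1, 30, 10, 2]
Final queue (front to back): [15, 1, 30, 10, 2]


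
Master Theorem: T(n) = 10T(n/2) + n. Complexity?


a=10, b=2, c=1. log_2(10)=3.322 > c=1. Case 1: O(n^log_b(a)) = O(n^3.322)
Complexity: O(n^3.322)


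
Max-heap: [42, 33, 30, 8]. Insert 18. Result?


Append 18: [42, 33, 30, 8, 18]
Bubble up: no swaps needed
Result: [42, 33, 30, 8, 18]


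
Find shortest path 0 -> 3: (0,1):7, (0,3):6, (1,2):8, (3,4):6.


Dijkstra from 0:
Distances: {0: 0, 1: 7, 2: 15, 3: 6, 4: 12}
Shortest distance to 3 = 6, path = [0, 3]


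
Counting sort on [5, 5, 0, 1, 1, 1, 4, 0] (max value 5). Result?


Count array: [2, 3, 0, 0, 1, 2]
Reconstruct: [0, 0, 1, 1, 1, 4, 5, 5]


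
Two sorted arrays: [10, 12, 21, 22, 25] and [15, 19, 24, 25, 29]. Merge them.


Compare heads, take smaller each step.
Merged: [10, 12, 15, 19, 21, 22, 24, 25, 25, 29]


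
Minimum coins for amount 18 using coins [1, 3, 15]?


dp[0]=0; dp[i]=1+min(dp[i-c] for c in coins)
...dp[13]=5, dp[14]=6, dp[15]=1, dp[16]=2, dp[17]=3, dp[18]=2
Minimum coins for 18 = 2


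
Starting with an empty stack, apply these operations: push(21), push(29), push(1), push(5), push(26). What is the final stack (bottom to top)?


push(21) -> [21]
push(29) -> [21, 29]
push(1) -> [21, 29, 1]
push(5) -> [21, 29, 1, 5]
push(26) -> [21, 29, 1, 5, 26]
Final stack (bottom to top): [21, 29, 1, 5, 26]


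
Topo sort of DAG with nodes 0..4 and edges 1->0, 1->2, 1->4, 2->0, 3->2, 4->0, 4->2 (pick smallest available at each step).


Kahn's algorithm, process smallest node first
Order: [1, 3, 4, 2, 0]


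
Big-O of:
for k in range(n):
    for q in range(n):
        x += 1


Per nesting level: O(n) * O(n) = O(n^2)
Complexity: O(n^2)


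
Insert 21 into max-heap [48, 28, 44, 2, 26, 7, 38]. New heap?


Append 21: [48, 28, 44, 2, 26, 7, 38, 21]
Bubble up: swap idx 7(21) with idx 3(2)
Result: [48, 28, 44, 21, 26, 7, 38, 2]


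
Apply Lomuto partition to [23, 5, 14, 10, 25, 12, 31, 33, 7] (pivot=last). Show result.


Elements <= 7 go left of pivot.
Result: [5, 7, 14, 10, 25, 12, 31, 33, 23], pivot at index 1


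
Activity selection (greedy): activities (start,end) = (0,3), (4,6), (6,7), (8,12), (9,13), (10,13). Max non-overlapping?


Greedy: pick earliest-ending, then skip overlaps.
Selected (4 activities): [(0, 3), (4, 6), (6, 7), (8, 12)]


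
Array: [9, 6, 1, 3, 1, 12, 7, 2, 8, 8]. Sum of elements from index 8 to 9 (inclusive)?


Prefix sums: [0, 9, 15, 16, 19, 20, 32, 39, 41, 49, 57]
Sum[8..9] = prefix[10] - prefix[8] = 57 - 41 = 16


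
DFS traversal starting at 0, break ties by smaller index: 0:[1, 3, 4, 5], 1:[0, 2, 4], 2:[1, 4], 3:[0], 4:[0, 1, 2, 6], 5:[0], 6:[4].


DFS stack-based: start with [0]
Visit order: [0, 1, 2, 4, 6, 3, 5]


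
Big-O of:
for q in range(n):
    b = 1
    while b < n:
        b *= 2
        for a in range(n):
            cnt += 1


Per nesting level: O(n) * O(log n) * O(n) = O(n^2 log n)
Complexity: O(n^2 log n)


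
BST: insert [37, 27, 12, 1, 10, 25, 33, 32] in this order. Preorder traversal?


Root = 37; build tree by BST insertion.
Preorder traversal: [37, 27, 12, 1, 10, 25, 33, 32]


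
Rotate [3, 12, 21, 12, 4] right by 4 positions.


Right rotate by 4: [12, 21, 12, 4, 3]


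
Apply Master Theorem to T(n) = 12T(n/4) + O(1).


a=12, b=4, c=0. log_4(12)=1.792 > c=0. Case 1: O(n^log_b(a)) = O(n^1.792)
Complexity: O(n^1.792)


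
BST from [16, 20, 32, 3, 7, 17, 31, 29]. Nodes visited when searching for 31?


BST root = 16
Search for 31: compare at each node
Path: [16, 20, 32, 31]


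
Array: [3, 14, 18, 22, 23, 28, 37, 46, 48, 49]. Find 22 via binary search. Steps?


Search for 22:
[0,9] mid=4 arr[4]=23
[0,3] mid=1 arr[1]=14
[2,3] mid=2 arr[2]=18
[3,3] mid=3 arr[3]=22
Total: 4 comparisons


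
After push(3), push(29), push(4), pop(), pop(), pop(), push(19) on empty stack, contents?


push(3) -> [3]
push(29) -> [3, 29]
push(4) -> [3, 29, 4]
pop() returns 4 -> [3, 29]
pop() returns 29 -> [3]
pop() returns 3 -> []
push(19) -> [19]
Final stack (bottom to top): [19]


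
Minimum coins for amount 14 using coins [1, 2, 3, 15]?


dp[0]=0; dp[i]=1+min(dp[i-c] for c in coins)
...dp[9]=3, dp[10]=4, dp[11]=4, dp[12]=4, dp[13]=5, dp[14]=5
Minimum coins for 14 = 5


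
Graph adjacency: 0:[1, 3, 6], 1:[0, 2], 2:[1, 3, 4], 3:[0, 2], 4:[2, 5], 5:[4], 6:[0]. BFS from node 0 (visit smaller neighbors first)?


BFS queue: start with [0]
Visit order: [0, 1, 3, 6, 2, 4, 5]


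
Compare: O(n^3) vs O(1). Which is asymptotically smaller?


constant grows slower than cubic
O(1) is asymptotically smaller; O(n^3) grows faster


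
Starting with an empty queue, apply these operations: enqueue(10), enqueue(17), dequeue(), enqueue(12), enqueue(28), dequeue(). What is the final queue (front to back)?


enqueue(10) -> [10]
enqueue(17) -> [10, 17]
dequeue() returns 10 -> [17]
enqueue(12) -> [17, 12]
enqueue(28) -> [17, 12, 28]
dequeue() returns 17 -> [12, 28]
Final queue (front to back): [12, 28]


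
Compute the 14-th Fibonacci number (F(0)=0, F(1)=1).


F(n)=F(n-1)+F(n-2)
...F(12)=144, F(13)=233, F(14)=377


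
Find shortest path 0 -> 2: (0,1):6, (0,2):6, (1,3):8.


Dijkstra from 0:
Distances: {0: 0, 1: 6, 2: 6, 3: 14}
Shortest distance to 2 = 6, path = [0, 2]


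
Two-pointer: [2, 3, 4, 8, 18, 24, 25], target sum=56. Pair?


Two pointers: lo=0, hi=6
No pair sums to 56


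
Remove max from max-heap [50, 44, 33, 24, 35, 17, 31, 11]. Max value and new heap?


Max = 50
Replace root with last, heapify down
Resulting heap: [44, 35, 33, 24, 11, 17, 31]


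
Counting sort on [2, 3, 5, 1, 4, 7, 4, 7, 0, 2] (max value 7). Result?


Count array: [1, 1, 2, 1, 2, 1, 0, 2]
Reconstruct: [0, 1, 2, 2, 3, 4, 4, 5, 7, 7]


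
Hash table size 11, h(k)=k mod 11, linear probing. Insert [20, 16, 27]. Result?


Insertions: 20->slot 9; 16->slot 5; 27->slot 6
Table: [None, None, None, None, None, 16, 27, None, None, 20, None]


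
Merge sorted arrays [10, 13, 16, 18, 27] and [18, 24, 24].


Compare heads, take smaller each step.
Merged: [10, 13, 16, 18, 18, 24, 24, 27]


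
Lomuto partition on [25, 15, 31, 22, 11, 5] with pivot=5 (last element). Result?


Elements <= 5 go left of pivot.
Result: [5, 15, 31, 22, 11, 25], pivot at index 0


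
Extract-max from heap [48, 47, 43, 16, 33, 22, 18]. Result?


Max = 48
Replace root with last, heapify down
Resulting heap: [47, 33, 43, 16, 18, 22]


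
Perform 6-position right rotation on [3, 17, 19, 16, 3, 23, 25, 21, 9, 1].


Right rotate by 6: [3, 23, 25, 21, 9, 1, 3, 17, 19, 16]


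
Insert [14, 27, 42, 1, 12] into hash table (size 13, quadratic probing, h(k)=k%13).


Insertions: 14->slot 1; 27->slot 2; 42->slot 3; 1->slot 5; 12->slot 12
Table: [None, 14, 27, 42, None, 1, None, None, None, None, None, None, 12]


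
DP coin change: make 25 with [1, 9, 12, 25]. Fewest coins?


dp[0]=0; dp[i]=1+min(dp[i-c] for c in coins)
...dp[20]=4, dp[21]=2, dp[22]=3, dp[23]=4, dp[24]=2, dp[25]=1
Minimum coins for 25 = 1


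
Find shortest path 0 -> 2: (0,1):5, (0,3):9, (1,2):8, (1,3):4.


Dijkstra from 0:
Distances: {0: 0, 1: 5, 2: 13, 3: 9}
Shortest distance to 2 = 13, path = [0, 1, 2]


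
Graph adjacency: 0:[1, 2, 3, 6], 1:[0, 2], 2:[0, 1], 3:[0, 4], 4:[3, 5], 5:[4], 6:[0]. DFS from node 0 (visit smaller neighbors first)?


DFS stack-based: start with [0]
Visit order: [0, 1, 2, 3, 4, 5, 6]


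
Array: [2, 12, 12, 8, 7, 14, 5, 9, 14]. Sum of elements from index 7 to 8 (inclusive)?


Prefix sums: [0, 2, 14, 26, 34, 41, 55, 60, 69, 83]
Sum[7..8] = prefix[9] - prefix[7] = 83 - 60 = 23


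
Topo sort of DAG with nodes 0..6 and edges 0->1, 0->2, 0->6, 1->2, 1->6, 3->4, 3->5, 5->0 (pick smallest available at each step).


Kahn's algorithm, process smallest node first
Order: [3, 4, 5, 0, 1, 2, 6]


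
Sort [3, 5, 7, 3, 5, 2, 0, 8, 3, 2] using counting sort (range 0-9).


Count array: [1, 0, 2, 3, 0, 2, 0, 1, 1, 0]
Reconstruct: [0, 2, 2, 3, 3, 3, 5, 5, 7, 8]


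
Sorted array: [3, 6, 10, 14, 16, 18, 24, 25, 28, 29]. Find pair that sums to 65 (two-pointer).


Two pointers: lo=0, hi=9
No pair sums to 65


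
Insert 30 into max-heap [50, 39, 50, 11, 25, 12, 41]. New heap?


Append 30: [50, 39, 50, 11, 25, 12, 41, 30]
Bubble up: swap idx 7(30) with idx 3(11)
Result: [50, 39, 50, 30, 25, 12, 41, 11]


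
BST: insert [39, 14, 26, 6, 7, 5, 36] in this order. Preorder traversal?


Root = 39; build tree by BST insertion.
Preorder traversal: [39, 14, 6, 5, 7, 26, 36]


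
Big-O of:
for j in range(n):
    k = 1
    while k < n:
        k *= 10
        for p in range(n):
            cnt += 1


Per nesting level: O(n) * O(log n) * O(n) = O(n^2 log n)
Complexity: O(n^2 log n)


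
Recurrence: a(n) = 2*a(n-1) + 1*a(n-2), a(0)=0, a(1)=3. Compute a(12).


Build bottom-up:
...a(10)=7134, a(11)=17223, a(12)=2*17223+1*7134=41580


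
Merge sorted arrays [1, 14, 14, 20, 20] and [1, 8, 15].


Compare heads, take smaller each step.
Merged: [1, 1, 8, 14, 14, 15, 20, 20]


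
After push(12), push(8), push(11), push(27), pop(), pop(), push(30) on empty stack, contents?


push(12) -> [12]
push(8) -> [12, 8]
push(11) -> [12, 8, 11]
push(27) -> [12, 8, 11, 27]
pop() returns 27 -> [12, 8, 11]
pop() returns 11 -> [12, 8]
push(30) -> [12, 8, 30]
Final stack (bottom to top): [12, 8, 30]


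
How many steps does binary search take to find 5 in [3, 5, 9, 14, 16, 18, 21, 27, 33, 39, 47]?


Search for 5:
[0,10] mid=5 arr[5]=18
[0,4] mid=2 arr[2]=9
[0,1] mid=0 arr[0]=3
[1,1] mid=1 arr[1]=5
Total: 4 comparisons


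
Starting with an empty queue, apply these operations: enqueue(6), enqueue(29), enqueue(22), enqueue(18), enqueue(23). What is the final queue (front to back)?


enqueue(6) -> [6]
enqueue(29) -> [6, 29]
enqueue(22) -> [6, 29, 22]
enqueue(18) -> [6, 29, 22, 18]
enqueue(23) -> [6, 29, 22, 18, 23]
Final queue (front to back): [6, 29, 22, 18, 23]


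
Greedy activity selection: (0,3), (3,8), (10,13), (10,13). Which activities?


Greedy: pick earliest-ending, then skip overlaps.
Selected (3 activities): [(0, 3), (3, 8), (10, 13)]


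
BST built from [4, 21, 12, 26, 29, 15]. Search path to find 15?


BST root = 4
Search for 15: compare at each node
Path: [4, 21, 12, 15]


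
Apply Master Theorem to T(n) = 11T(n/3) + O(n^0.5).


a=11, b=3, c=0.5. log_3(11)=2.183 > c=0.5. Case 1: O(n^log_b(a)) = O(n^2.183)
Complexity: O(n^2.183)


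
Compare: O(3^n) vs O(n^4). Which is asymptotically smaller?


quartic grows slower than exponential (base 3)
O(n^4) is asymptotically smaller; O(3^n) grows faster


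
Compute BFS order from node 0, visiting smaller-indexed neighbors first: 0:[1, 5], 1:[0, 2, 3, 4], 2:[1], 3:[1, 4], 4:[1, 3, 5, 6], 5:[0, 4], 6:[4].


BFS queue: start with [0]
Visit order: [0, 1, 5, 2, 3, 4, 6]


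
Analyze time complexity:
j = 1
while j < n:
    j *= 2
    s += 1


Per nesting level: O(log n) = O(log n)
Complexity: O(log n)


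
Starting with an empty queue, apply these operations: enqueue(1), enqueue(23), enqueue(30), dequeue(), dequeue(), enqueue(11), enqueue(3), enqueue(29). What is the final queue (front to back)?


enqueue(1) -> [1]
enqueue(23) -> [1, 23]
enqueue(30) -> [1, 23, 30]
dequeue() returns 1 -> [23, 30]
dequeue() returns 23 -> [30]
enqueue(11) -> [30, 11]
enqueue(3) -> [30, 11, 3]
enqueue(29) -> [30, 11, 3, 29]
Final queue (front to back): [30, 11, 3, 29]


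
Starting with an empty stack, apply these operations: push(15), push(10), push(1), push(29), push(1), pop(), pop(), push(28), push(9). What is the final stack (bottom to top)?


push(15) -> [15]
push(10) -> [15, 10]
push(1) -> [15, 10, 1]
push(29) -> [15, 10, 1, 29]
push(1) -> [15, 10, 1, 29, 1]
pop() returns 1 -> [15, 10, 1, 29]
pop() returns 29 -> [15, 10, 1]
push(28) -> [15, 10, 1, 28]
push(9) -> [15, 10, 1, 28, 9]
Final stack (bottom to top): [15, 10, 1, 28, 9]


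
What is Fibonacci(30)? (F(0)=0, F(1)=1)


F(n)=F(n-1)+F(n-2)
...F(28)=317811, F(29)=514229, F(30)=832040


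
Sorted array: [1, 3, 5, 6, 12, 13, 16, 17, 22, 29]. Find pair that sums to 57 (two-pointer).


Two pointers: lo=0, hi=9
No pair sums to 57


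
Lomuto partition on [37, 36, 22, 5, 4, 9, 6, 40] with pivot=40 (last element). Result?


Elements <= 40 go left of pivot.
Result: [37, 36, 22, 5, 4, 9, 6, 40], pivot at index 7


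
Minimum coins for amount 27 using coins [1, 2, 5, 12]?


dp[0]=0; dp[i]=1+min(dp[i-c] for c in coins)
...dp[22]=3, dp[23]=4, dp[24]=2, dp[25]=3, dp[26]=3, dp[27]=4
Minimum coins for 27 = 4


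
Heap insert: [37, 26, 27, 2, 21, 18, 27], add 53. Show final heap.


Append 53: [37, 26, 27, 2, 21, 18, 27, 53]
Bubble up: swap idx 7(53) with idx 3(2); swap idx 3(53) with idx 1(26); swap idx 1(53) with idx 0(37)
Result: [53, 37, 27, 26, 21, 18, 27, 2]


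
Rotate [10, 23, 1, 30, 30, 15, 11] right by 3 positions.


Right rotate by 3: [30, 15, 11, 10, 23, 1, 30]


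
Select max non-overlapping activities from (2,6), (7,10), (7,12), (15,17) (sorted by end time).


Greedy: pick earliest-ending, then skip overlaps.
Selected (3 activities): [(2, 6), (7, 10), (15, 17)]


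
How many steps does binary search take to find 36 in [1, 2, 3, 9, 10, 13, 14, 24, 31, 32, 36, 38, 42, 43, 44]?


Search for 36:
[0,14] mid=7 arr[7]=24
[8,14] mid=11 arr[11]=38
[8,10] mid=9 arr[9]=32
[10,10] mid=10 arr[10]=36
Total: 4 comparisons


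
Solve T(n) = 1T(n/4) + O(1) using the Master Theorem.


a=1, b=4, c=0. log_4(1)=0 = c=0. Case 2: O(n^c log n) = O(log n)
Complexity: O(log n)


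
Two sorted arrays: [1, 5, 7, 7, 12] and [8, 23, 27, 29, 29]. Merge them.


Compare heads, take smaller each step.
Merged: [1, 5, 7, 7, 8, 12, 23, 27, 29, 29]


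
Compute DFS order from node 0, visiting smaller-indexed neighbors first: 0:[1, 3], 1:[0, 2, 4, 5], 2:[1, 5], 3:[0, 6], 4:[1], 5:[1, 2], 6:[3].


DFS stack-based: start with [0]
Visit order: [0, 1, 2, 5, 4, 3, 6]


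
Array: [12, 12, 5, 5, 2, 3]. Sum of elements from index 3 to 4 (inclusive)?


Prefix sums: [0, 12, 24, 29, 34, 36, 39]
Sum[3..4] = prefix[5] - prefix[3] = 36 - 29 = 7


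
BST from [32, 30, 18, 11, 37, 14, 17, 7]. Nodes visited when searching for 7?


BST root = 32
Search for 7: compare at each node
Path: [32, 30, 18, 11, 7]


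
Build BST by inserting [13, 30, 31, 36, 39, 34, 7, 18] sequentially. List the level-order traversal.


Root = 13; build tree by BST insertion.
Level-Order traversal: [13, 7, 30, 18, 31, 36, 34, 39]


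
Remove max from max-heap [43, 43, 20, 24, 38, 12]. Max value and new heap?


Max = 43
Replace root with last, heapify down
Resulting heap: [43, 38, 20, 24, 12]


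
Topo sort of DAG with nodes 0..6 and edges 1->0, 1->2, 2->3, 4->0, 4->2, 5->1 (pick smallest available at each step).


Kahn's algorithm, process smallest node first
Order: [4, 5, 1, 0, 2, 3, 6]


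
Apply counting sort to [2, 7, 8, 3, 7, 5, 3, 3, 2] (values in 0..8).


Count array: [0, 0, 2, 3, 0, 1, 0, 2, 1]
Reconstruct: [2, 2, 3, 3, 3, 5, 7, 7, 8]


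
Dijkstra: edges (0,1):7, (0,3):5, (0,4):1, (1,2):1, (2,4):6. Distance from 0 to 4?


Dijkstra from 0:
Distances: {0: 0, 1: 7, 2: 7, 3: 5, 4: 1}
Shortest distance to 4 = 1, path = [0, 4]


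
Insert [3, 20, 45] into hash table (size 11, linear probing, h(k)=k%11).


Insertions: 3->slot 3; 20->slot 9; 45->slot 1
Table: [None, 45, None, 3, None, None, None, None, None, 20, None]


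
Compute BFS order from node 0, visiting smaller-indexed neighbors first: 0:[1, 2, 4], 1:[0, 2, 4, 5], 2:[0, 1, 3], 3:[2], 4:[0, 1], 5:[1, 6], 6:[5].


BFS queue: start with [0]
Visit order: [0, 1, 2, 4, 5, 3, 6]


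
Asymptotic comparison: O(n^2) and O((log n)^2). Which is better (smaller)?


polylogarithmic grows slower than quadratic
O((log n)^2) is asymptotically smaller; O(n^2) grows faster


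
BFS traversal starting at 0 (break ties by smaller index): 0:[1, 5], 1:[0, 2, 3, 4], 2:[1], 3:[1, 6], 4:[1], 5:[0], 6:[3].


BFS queue: start with [0]
Visit order: [0, 1, 5, 2, 3, 4, 6]


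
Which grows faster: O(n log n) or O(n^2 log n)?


linearithmic grows slower than n^2 log n
O(n log n) is asymptotically smaller; O(n^2 log n) grows faster


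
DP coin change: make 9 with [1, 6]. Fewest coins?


dp[0]=0; dp[i]=1+min(dp[i-c] for c in coins)
...dp[4]=4, dp[5]=5, dp[6]=1, dp[7]=2, dp[8]=3, dp[9]=4
Minimum coins for 9 = 4


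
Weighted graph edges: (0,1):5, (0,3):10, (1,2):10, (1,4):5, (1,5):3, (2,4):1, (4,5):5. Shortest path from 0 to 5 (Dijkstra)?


Dijkstra from 0:
Distances: {0: 0, 1: 5, 2: 11, 3: 10, 4: 10, 5: 8}
Shortest distance to 5 = 8, path = [0, 1, 5]


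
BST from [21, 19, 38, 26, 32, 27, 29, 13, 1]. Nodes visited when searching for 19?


BST root = 21
Search for 19: compare at each node
Path: [21, 19]


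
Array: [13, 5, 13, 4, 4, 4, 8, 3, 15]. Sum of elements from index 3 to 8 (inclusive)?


Prefix sums: [0, 13, 18, 31, 35, 39, 43, 51, 54, 69]
Sum[3..8] = prefix[9] - prefix[3] = 69 - 31 = 38


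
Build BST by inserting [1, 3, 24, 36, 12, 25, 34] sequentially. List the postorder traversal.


Root = 1; build tree by BST insertion.
Postorder traversal: [12, 34, 25, 36, 24, 3, 1]


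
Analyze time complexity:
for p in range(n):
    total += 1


Per nesting level: O(n) = O(n)
Complexity: O(n)


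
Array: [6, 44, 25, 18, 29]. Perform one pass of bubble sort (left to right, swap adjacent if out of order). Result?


After one pass: [6, 25, 18, 29, 44]


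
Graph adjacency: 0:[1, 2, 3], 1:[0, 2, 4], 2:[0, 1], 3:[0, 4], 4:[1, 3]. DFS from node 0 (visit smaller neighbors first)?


DFS stack-based: start with [0]
Visit order: [0, 1, 2, 4, 3]


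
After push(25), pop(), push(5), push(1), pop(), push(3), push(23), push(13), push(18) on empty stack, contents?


push(25) -> [25]
pop() returns 25 -> []
push(5) -> [5]
push(1) -> [5, 1]
pop() returns 1 -> [5]
push(3) -> [5, 3]
push(23) -> [5, 3, 23]
push(13) -> [5, 3, 23, 13]
push(18) -> [5, 3, 23, 13, 18]
Final stack (bottom to top): [5, 3, 23, 13, 18]


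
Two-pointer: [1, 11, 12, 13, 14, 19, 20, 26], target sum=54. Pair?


Two pointers: lo=0, hi=7
No pair sums to 54


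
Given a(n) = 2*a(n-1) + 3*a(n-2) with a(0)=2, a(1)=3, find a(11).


Build bottom-up:
...a(9)=24603, a(10)=73812, a(11)=2*73812+3*24603=221433


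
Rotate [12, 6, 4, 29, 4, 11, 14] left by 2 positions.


Left rotate by 2: [4, 29, 4, 11, 14, 12, 6]


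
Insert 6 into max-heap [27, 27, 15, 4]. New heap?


Append 6: [27, 27, 15, 4, 6]
Bubble up: no swaps needed
Result: [27, 27, 15, 4, 6]


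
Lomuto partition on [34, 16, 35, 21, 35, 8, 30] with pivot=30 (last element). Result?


Elements <= 30 go left of pivot.
Result: [16, 21, 8, 30, 35, 35, 34], pivot at index 3


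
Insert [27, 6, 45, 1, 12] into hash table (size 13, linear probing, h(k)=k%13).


Insertions: 27->slot 1; 6->slot 6; 45->slot 7; 1->slot 2; 12->slot 12
Table: [None, 27, 1, None, None, None, 6, 45, None, None, None, None, 12]


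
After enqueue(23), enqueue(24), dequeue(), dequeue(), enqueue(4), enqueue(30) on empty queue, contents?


enqueue(23) -> [23]
enqueue(24) -> [23, 24]
dequeue() returns 23 -> [24]
dequeue() returns 24 -> []
enqueue(4) -> [4]
enqueue(30) -> [4, 30]
Final queue (front to back): [4, 30]


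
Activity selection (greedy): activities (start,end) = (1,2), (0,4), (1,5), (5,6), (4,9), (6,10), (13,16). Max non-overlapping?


Greedy: pick earliest-ending, then skip overlaps.
Selected (4 activities): [(1, 2), (5, 6), (6, 10), (13, 16)]


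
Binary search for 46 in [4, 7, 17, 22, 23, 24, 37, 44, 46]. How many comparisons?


Search for 46:
[0,8] mid=4 arr[4]=23
[5,8] mid=6 arr[6]=37
[7,8] mid=7 arr[7]=44
[8,8] mid=8 arr[8]=46
Total: 4 comparisons


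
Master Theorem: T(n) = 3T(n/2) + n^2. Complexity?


a=3, b=2, c=2. log_2(3)=1.585 < c=2. Case 3: O(n^c) = O(n^2)
Complexity: O(n^2)


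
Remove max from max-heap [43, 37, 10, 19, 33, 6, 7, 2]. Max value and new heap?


Max = 43
Replace root with last, heapify down
Resulting heap: [37, 33, 10, 19, 2, 6, 7]


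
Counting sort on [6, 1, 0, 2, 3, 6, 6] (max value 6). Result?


Count array: [1, 1, 1, 1, 0, 0, 3]
Reconstruct: [0, 1, 2, 3, 6, 6, 6]


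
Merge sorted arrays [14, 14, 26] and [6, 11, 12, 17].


Compare heads, take smaller each step.
Merged: [6, 11, 12, 14, 14, 17, 26]


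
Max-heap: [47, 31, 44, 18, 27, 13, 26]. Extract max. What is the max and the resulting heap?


Max = 47
Replace root with last, heapify down
Resulting heap: [44, 31, 26, 18, 27, 13]


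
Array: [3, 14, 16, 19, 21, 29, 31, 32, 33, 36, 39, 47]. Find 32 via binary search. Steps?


Search for 32:
[0,11] mid=5 arr[5]=29
[6,11] mid=8 arr[8]=33
[6,7] mid=6 arr[6]=31
[7,7] mid=7 arr[7]=32
Total: 4 comparisons


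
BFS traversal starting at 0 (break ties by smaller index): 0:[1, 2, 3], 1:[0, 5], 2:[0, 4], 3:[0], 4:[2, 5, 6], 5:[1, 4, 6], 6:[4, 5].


BFS queue: start with [0]
Visit order: [0, 1, 2, 3, 5, 4, 6]


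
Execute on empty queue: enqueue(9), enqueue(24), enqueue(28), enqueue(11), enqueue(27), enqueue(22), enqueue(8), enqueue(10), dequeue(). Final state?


enqueue(9) -> [9]
enqueue(24) -> [9, 24]
enqueue(28) -> [9, 24, 28]
enqueue(11) -> [9, 24, 28, 11]
enqueue(27) -> [9, 24, 28, 11, 27]
enqueue(22) -> [9, 24, 28, 11, 27, 22]
enqueue(8) -> [9, 24, 28, 11, 27, 22, 8]
enqueue(10) -> [9, 24, 28, 11, 27, 22, 8, 10]
dequeue() returns 9 -> [24, 28, 11, 27, 22, 8, 10]
Final queue (front to back): [24, 28, 11, 27, 22, 8, 10]


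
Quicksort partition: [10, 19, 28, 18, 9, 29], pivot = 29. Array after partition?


Elements <= 29 go left of pivot.
Result: [10, 19, 28, 18, 9, 29], pivot at index 5


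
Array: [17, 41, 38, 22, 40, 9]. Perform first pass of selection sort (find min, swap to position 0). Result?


After one pass: [9, 41, 38, 22, 40, 17]


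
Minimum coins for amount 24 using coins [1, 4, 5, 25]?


dp[0]=0; dp[i]=1+min(dp[i-c] for c in coins)
...dp[19]=4, dp[20]=4, dp[21]=5, dp[22]=5, dp[23]=5, dp[24]=5
Minimum coins for 24 = 5


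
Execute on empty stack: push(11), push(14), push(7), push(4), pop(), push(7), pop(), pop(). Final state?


push(11) -> [11]
push(14) -> [11, 14]
push(7) -> [11, 14, 7]
push(4) -> [11, 14, 7, 4]
pop() returns 4 -> [11, 14, 7]
push(7) -> [11, 14, 7, 7]
pop() returns 7 -> [11, 14, 7]
pop() returns 7 -> [11, 14]
Final stack (bottom to top): [11, 14]


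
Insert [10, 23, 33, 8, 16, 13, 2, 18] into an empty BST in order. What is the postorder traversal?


Root = 10; build tree by BST insertion.
Postorder traversal: [2, 8, 13, 18, 16, 33, 23, 10]


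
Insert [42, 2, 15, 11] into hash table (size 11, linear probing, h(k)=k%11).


Insertions: 42->slot 9; 2->slot 2; 15->slot 4; 11->slot 0
Table: [11, None, 2, None, 15, None, None, None, None, 42, None]


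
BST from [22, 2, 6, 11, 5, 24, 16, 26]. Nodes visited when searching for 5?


BST root = 22
Search for 5: compare at each node
Path: [22, 2, 6, 5]


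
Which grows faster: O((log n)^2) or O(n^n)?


polylogarithmic grows slower than n^n
O((log n)^2) is asymptotically smaller; O(n^n) grows faster


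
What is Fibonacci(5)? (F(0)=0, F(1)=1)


F(n)=F(n-1)+F(n-2)
...F(3)=2, F(4)=3, F(5)=5


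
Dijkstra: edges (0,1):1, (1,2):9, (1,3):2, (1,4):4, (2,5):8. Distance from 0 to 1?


Dijkstra from 0:
Distances: {0: 0, 1: 1, 2: 10, 3: 3, 4: 5, 5: 18}
Shortest distance to 1 = 1, path = [0, 1]


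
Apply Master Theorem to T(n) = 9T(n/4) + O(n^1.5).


a=9, b=4, c=1.5. log_4(9)=1.585 > c=1.5. Case 1: O(n^log_b(a)) = O(n^1.585)
Complexity: O(n^1.585)


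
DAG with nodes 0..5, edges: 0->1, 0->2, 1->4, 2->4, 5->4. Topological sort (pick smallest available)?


Kahn's algorithm, process smallest node first
Order: [0, 1, 2, 3, 5, 4]


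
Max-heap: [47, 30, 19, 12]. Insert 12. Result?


Append 12: [47, 30, 19, 12, 12]
Bubble up: no swaps needed
Result: [47, 30, 19, 12, 12]


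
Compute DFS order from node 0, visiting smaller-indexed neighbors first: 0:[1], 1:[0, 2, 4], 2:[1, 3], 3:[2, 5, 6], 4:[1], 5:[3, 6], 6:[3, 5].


DFS stack-based: start with [0]
Visit order: [0, 1, 2, 3, 5, 6, 4]


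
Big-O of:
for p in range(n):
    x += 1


Per nesting level: O(n) = O(n)
Complexity: O(n)


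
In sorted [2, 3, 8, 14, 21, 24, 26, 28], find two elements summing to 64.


Two pointers: lo=0, hi=7
No pair sums to 64


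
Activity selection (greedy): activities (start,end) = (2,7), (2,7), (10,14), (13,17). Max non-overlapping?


Greedy: pick earliest-ending, then skip overlaps.
Selected (2 activities): [(2, 7), (10, 14)]


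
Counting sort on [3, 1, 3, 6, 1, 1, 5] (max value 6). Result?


Count array: [0, 3, 0, 2, 0, 1, 1]
Reconstruct: [1, 1, 1, 3, 3, 5, 6]


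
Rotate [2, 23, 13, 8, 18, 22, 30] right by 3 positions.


Right rotate by 3: [18, 22, 30, 2, 23, 13, 8]


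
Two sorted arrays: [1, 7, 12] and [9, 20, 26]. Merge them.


Compare heads, take smaller each step.
Merged: [1, 7, 9, 12, 20, 26]


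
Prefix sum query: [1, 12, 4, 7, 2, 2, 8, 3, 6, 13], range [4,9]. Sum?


Prefix sums: [0, 1, 13, 17, 24, 26, 28, 36, 39, 45, 58]
Sum[4..9] = prefix[10] - prefix[4] = 58 - 24 = 34


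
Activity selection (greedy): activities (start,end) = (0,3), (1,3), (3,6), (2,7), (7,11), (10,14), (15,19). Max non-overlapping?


Greedy: pick earliest-ending, then skip overlaps.
Selected (4 activities): [(0, 3), (3, 6), (7, 11), (15, 19)]


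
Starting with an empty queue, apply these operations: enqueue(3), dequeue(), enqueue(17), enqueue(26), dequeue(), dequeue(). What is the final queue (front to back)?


enqueue(3) -> [3]
dequeue() returns 3 -> []
enqueue(17) -> [17]
enqueue(26) -> [17, 26]
dequeue() returns 17 -> [26]
dequeue() returns 26 -> []
Final queue (front to back): []


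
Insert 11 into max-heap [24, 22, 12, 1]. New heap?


Append 11: [24, 22, 12, 1, 11]
Bubble up: no swaps needed
Result: [24, 22, 12, 1, 11]


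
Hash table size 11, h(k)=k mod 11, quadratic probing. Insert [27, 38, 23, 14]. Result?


Insertions: 27->slot 5; 38->slot 6; 23->slot 1; 14->slot 3
Table: [None, 23, None, 14, None, 27, 38, None, None, None, None]


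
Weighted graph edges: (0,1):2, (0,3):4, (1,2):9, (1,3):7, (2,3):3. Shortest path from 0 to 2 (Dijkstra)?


Dijkstra from 0:
Distances: {0: 0, 1: 2, 2: 7, 3: 4}
Shortest distance to 2 = 7, path = [0, 3, 2]


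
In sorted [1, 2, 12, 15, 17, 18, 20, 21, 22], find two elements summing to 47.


Two pointers: lo=0, hi=8
No pair sums to 47


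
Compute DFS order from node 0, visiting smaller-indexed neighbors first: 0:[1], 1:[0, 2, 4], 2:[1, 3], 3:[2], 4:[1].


DFS stack-based: start with [0]
Visit order: [0, 1, 2, 3, 4]


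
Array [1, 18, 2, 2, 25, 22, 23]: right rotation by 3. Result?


Right rotate by 3: [25, 22, 23, 1, 18, 2, 2]


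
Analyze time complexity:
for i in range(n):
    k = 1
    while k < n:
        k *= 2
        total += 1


Per nesting level: O(n) * O(log n) = O(n log n)
Complexity: O(n log n)


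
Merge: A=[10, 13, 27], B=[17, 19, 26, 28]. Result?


Compare heads, take smaller each step.
Merged: [10, 13, 17, 19, 26, 27, 28]


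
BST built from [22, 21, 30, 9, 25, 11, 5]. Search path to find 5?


BST root = 22
Search for 5: compare at each node
Path: [22, 21, 9, 5]


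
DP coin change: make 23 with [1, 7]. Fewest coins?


dp[0]=0; dp[i]=1+min(dp[i-c] for c in coins)
...dp[18]=6, dp[19]=7, dp[20]=8, dp[21]=3, dp[22]=4, dp[23]=5
Minimum coins for 23 = 5


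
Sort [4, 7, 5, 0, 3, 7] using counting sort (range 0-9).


Count array: [1, 0, 0, 1, 1, 1, 0, 2, 0, 0]
Reconstruct: [0, 3, 4, 5, 7, 7]


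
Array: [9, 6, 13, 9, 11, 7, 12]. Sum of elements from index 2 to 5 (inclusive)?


Prefix sums: [0, 9, 15, 28, 37, 48, 55, 67]
Sum[2..5] = prefix[6] - prefix[2] = 55 - 15 = 40


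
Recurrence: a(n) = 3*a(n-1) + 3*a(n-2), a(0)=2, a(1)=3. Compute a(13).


Build bottom-up:
...a(11)=2326239, a(12)=8819442, a(13)=3*8819442+3*2326239=33437043


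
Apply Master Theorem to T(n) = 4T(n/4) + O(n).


a=4, b=4, c=1. log_4(4)=1 = c=1. Case 2: O(n^c log n) = O(n log n)
Complexity: O(n log n)


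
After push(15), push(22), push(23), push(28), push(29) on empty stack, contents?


push(15) -> [15]
push(22) -> [15, 22]
push(23) -> [15, 22, 23]
push(28) -> [15, 22, 23, 28]
push(29) -> [15, 22, 23, 28, 29]
Final stack (bottom to top): [15, 22, 23, 28, 29]


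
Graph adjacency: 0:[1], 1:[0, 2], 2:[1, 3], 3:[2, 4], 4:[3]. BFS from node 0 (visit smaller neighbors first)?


BFS queue: start with [0]
Visit order: [0, 1, 2, 3, 4]


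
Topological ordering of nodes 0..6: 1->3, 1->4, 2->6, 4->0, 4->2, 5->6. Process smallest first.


Kahn's algorithm, process smallest node first
Order: [1, 3, 4, 0, 2, 5, 6]


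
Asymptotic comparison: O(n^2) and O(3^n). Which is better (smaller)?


quadratic grows slower than exponential (base 3)
O(n^2) is asymptotically smaller; O(3^n) grows faster


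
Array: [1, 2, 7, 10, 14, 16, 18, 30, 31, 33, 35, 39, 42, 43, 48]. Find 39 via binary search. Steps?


Search for 39:
[0,14] mid=7 arr[7]=30
[8,14] mid=11 arr[11]=39
Total: 2 comparisons


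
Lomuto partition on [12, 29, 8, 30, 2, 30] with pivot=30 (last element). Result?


Elements <= 30 go left of pivot.
Result: [12, 29, 8, 30, 2, 30], pivot at index 5


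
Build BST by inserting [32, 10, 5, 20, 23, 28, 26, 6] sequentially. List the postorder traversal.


Root = 32; build tree by BST insertion.
Postorder traversal: [6, 5, 26, 28, 23, 20, 10, 32]


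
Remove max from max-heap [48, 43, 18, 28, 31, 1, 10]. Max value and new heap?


Max = 48
Replace root with last, heapify down
Resulting heap: [43, 31, 18, 28, 10, 1]


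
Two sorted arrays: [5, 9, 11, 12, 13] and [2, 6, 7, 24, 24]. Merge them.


Compare heads, take smaller each step.
Merged: [2, 5, 6, 7, 9, 11, 12, 13, 24, 24]


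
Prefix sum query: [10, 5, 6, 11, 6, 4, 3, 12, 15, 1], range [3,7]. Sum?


Prefix sums: [0, 10, 15, 21, 32, 38, 42, 45, 57, 72, 73]
Sum[3..7] = prefix[8] - prefix[3] = 57 - 21 = 36


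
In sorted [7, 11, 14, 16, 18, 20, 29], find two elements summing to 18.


Two pointers: lo=0, hi=6
Found pair: (7, 11) summing to 18


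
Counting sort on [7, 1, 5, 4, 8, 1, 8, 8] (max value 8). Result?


Count array: [0, 2, 0, 0, 1, 1, 0, 1, 3]
Reconstruct: [1, 1, 4, 5, 7, 8, 8, 8]


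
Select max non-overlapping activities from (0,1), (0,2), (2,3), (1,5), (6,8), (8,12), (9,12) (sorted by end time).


Greedy: pick earliest-ending, then skip overlaps.
Selected (4 activities): [(0, 1), (2, 3), (6, 8), (8, 12)]


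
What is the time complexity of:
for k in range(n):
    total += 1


Per nesting level: O(n) = O(n)
Complexity: O(n)


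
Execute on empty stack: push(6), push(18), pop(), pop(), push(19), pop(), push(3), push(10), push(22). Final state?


push(6) -> [6]
push(18) -> [6, 18]
pop() returns 18 -> [6]
pop() returns 6 -> []
push(19) -> [19]
pop() returns 19 -> []
push(3) -> [3]
push(10) -> [3, 10]
push(22) -> [3, 10, 22]
Final stack (bottom to top): [3, 10, 22]


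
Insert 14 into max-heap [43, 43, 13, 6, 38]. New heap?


Append 14: [43, 43, 13, 6, 38, 14]
Bubble up: swap idx 5(14) with idx 2(13)
Result: [43, 43, 14, 6, 38, 13]


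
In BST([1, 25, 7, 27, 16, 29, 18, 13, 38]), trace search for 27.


BST root = 1
Search for 27: compare at each node
Path: [1, 25, 27]


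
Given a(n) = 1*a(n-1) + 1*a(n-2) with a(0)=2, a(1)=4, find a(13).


Build bottom-up:
...a(11)=466, a(12)=754, a(13)=1*754+1*466=1220


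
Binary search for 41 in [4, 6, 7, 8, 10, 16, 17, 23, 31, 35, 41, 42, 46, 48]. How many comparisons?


Search for 41:
[0,13] mid=6 arr[6]=17
[7,13] mid=10 arr[10]=41
Total: 2 comparisons


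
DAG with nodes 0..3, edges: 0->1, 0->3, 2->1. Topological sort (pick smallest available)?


Kahn's algorithm, process smallest node first
Order: [0, 2, 1, 3]


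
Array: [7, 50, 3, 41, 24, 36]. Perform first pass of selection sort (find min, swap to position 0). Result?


After one pass: [3, 50, 7, 41, 24, 36]


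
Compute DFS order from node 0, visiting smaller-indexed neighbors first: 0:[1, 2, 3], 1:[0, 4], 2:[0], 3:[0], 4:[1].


DFS stack-based: start with [0]
Visit order: [0, 1, 4, 2, 3]


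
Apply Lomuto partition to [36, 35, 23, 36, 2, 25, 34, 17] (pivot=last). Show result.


Elements <= 17 go left of pivot.
Result: [2, 17, 23, 36, 36, 25, 34, 35], pivot at index 1


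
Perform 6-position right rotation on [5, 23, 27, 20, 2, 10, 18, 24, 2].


Right rotate by 6: [20, 2, 10, 18, 24, 2, 5, 23, 27]


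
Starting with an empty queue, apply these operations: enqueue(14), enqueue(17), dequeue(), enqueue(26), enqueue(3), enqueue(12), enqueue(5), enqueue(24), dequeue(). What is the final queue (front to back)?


enqueue(14) -> [14]
enqueue(17) -> [14, 17]
dequeue() returns 14 -> [17]
enqueue(26) -> [17, 26]
enqueue(3) -> [17, 26, 3]
enqueue(12) -> [17, 26, 3, 12]
enqueue(5) -> [17, 26, 3, 12, 5]
enqueue(24) -> [17, 26, 3, 12, 5, 24]
dequeue() returns 17 -> [26, 3, 12, 5, 24]
Final queue (front to back): [26, 3, 12, 5, 24]


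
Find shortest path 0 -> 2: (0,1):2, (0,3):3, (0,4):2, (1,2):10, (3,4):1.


Dijkstra from 0:
Distances: {0: 0, 1: 2, 2: 12, 3: 3, 4: 2}
Shortest distance to 2 = 12, path = [0, 1, 2]
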